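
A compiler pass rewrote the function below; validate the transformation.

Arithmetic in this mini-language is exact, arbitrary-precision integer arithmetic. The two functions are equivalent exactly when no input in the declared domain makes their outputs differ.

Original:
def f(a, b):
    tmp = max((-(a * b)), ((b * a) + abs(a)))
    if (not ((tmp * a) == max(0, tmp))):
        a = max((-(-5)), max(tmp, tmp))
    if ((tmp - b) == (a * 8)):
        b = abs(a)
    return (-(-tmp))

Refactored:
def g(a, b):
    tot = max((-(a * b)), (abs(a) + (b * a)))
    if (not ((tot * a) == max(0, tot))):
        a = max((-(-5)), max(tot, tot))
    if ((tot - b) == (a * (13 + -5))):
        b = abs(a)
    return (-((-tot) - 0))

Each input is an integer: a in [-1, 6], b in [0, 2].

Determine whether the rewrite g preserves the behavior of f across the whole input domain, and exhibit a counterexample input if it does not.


Comparing the listings, the differences include: local variable names differ, plus constant usage differs, plus arithmetic usage differs.
One worked example (a=0, b=2) — f: tmp = 0; (not ((tmp * a) == max(0, tmp))) -> false; ((tmp - b) == (a * 8)) -> false; return 0; g: tot = 0; (not ((tot * a) == max(0, tot))) -> false; ((tot - b) == (a * (13 + -5))) -> false; return 0; agreement on 0.
Sweeping the whole domain (24 inputs) finds no disagreement.
verdict: equivalent


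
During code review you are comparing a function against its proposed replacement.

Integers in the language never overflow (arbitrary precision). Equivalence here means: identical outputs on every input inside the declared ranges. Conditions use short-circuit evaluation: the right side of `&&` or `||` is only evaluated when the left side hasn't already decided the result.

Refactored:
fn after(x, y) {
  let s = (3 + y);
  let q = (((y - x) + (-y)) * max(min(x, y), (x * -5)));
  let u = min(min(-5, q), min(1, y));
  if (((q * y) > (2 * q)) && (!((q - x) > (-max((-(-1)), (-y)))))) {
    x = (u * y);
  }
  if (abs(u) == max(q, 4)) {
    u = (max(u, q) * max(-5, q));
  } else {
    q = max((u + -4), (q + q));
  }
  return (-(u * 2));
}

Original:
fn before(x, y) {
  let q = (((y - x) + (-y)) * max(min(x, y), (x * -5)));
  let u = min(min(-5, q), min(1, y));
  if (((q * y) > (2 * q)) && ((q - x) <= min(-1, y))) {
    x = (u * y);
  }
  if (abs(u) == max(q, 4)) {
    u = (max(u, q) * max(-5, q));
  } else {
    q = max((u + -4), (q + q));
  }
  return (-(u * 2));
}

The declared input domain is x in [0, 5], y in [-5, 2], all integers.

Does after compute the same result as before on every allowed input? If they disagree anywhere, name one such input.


Equivalent — the differences include boolean connective usage differs, min/max/abs usage differs, constant usage differs, local variable names differ, arithmetic usage differs, statement counts differ, comparison usage differs, yet no declared input distinguishes the two.
One worked example (x=4, y=-5) — before: q becomes 20; next u becomes -5; next (((q * y) > (2 * q)) && ((q - x) <= min(-1, y))) evaluates to false; next (abs(u) == max(q, 4)) evaluates to false; next q becomes 40; next final value 10; after: s becomes -2; next q becomes 20; next u becomes -5; next (((q * y) > (2 * q)) && (!((q - x) > (-max((-(-1)), (-y)))))) evaluates to false; next (abs(u) == max(q, 4)) evaluates to false; next q becomes 40; next final value 10; agreement on 10.
Checked all 48 inputs in the declared domain: the outputs agree on every one.
verdict: equivalent


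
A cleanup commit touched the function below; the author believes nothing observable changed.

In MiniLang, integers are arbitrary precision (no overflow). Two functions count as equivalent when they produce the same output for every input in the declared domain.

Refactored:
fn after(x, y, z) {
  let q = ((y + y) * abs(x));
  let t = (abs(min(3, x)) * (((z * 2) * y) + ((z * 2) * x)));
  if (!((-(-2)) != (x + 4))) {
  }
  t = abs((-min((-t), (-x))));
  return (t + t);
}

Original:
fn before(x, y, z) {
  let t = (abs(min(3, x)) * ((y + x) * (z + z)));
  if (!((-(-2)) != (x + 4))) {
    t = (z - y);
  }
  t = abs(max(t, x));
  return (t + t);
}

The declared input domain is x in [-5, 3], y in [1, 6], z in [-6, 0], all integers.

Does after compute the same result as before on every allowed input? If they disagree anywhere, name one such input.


Try x=-2, y=1, z=-6.
before: t becomes 24; next (!((-(-2)) != (x + 4))) evaluates to true; next t becomes -7; next t becomes 2; next final value 4
after: q becomes 4; next t becomes 24; next (!((-(-2)) != (x + 4))) evaluates to true; next t becomes 24; next final value 48
4 against 48: the behavior changed.
verdict: not equivalent; witness: x=-2, y=1, z=-6


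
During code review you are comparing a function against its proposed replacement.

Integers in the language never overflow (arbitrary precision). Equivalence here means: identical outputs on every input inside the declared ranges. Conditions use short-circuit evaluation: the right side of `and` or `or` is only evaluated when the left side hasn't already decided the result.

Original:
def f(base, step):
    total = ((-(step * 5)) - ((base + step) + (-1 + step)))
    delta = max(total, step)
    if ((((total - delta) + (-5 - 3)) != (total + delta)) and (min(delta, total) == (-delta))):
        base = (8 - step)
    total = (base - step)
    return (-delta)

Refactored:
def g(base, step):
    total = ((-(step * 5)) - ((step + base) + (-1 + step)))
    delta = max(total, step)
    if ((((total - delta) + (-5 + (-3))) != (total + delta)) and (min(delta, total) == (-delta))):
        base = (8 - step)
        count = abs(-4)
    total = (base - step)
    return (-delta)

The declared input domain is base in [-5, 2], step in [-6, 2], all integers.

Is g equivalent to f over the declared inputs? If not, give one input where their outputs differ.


This is a faithful refactor — statement counts differ, plus min/max/abs usage differs, plus arithmetic usage differs, plus constant usage differs, plus local variable names differ, but the computed results match everywhere.
One worked example (base=-1, step=-4) — f: total = 30; delta = 30; ((((total - delta) + (-5 - 3)) != (total + delta)) and (min(delta, total) == (-delta))) -> false; total = 3; return -30; g: total = 30; delta = 30; ((((total - delta) + (-5 + (-3))) != (total + delta)) and (min(delta, total) == (-delta))) -> false; total = 3; return -30; agreement on -30.
Sweeping the whole domain (72 inputs) finds no disagreement.
verdict: equivalent


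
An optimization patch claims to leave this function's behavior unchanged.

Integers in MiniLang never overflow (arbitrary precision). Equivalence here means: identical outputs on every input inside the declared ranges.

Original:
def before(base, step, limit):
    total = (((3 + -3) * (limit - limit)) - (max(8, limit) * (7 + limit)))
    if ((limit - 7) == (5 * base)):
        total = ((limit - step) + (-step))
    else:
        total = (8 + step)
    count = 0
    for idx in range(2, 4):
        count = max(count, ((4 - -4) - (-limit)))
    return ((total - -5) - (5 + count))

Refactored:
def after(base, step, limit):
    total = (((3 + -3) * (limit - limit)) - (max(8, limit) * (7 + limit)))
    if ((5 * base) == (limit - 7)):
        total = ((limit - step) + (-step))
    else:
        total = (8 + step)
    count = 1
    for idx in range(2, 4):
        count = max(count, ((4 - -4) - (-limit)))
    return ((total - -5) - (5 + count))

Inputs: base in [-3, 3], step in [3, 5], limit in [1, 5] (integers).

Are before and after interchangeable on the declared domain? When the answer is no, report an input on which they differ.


Equivalent. The edit looks behavioral (`0` became `1`), but over these ranges it never changes the outcome.
Checked all 105 inputs in the declared domain: the outputs agree on every one.
Spot check at base=-2, step=4, limit=3 — before: total := -80 | ((limit - 7) == (5 * base)): false | total := 12 | count := 0 | iter idx=2: | count := 11 | iter idx=3: | count := 11 | result 1. after: total := -80 | ((5 * base) == (limit - 7)): false | total := 12 | count := 1 | iter idx=2: | count := 11 | iter idx=3: | count := 11 | result 1. Both give 1.
verdict: equivalent


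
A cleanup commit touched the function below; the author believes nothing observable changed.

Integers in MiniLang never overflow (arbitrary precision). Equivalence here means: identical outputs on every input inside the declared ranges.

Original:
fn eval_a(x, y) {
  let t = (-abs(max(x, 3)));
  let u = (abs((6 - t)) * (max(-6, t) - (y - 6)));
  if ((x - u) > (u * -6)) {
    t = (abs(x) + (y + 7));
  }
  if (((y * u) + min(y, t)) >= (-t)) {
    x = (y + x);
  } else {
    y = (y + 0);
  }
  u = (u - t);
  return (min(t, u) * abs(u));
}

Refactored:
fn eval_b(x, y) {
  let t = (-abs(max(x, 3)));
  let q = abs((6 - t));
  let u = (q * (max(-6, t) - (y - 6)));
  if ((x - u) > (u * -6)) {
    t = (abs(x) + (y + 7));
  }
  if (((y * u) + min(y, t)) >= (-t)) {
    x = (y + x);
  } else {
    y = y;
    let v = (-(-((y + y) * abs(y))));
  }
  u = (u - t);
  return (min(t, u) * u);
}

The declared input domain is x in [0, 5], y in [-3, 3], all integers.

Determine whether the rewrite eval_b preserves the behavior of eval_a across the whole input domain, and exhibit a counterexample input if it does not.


These are not equivalent — on x=1, y=2 the outputs split (-1 vs 1).
eval_a: t=-3, then u=9, then ((x - u) > (u * -6)) is true, then t=10, then (((y * u) + min(y, t)) >= (-t)) is true, then x=3, then u=-1, then returns -1
eval_b: t=-3, then q=9, then u=9, then ((x - u) > (u * -6)) is true, then t=10, then (((y * u) + min(y, t)) >= (-t)) is true, then x=3, then u=-1, then returns 1
verdict: not equivalent; witness: x=1, y=2


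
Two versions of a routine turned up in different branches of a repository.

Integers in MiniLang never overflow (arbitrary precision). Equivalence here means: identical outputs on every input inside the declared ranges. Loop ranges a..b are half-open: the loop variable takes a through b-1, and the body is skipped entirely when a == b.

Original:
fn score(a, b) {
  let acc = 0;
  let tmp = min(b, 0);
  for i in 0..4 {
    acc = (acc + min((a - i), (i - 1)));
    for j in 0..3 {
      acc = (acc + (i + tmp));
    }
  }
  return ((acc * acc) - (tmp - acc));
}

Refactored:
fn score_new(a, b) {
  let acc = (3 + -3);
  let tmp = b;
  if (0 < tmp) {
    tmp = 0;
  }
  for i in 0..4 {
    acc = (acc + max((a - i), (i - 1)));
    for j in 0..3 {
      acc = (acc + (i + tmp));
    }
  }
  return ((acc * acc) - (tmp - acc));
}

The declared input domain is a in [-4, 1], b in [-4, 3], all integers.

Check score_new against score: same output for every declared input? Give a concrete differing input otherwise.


Run the pair on a=-4, b=-4.
score: acc := 0 | tmp := -4 | iter i=0: | acc := -4 | iter j=0: | acc := -8 | iter j=1: | acc := -12 | iter j=2: | acc := -16 | iter i=1: | acc := -21 | iter j=0: | acc := -24 | iter j=1: | acc := -27 | iter j=2: | acc := -30 | iter i=2: | acc := -36 | iter j=0: | acc := -38 | iter j=1: | acc := -40 | iter j=2: | acc := -42 | iter i=3: | acc := -49 | iter j=0: | acc := -50 | iter j=1: | acc := -51 | iter j=2: | acc := -52 | result 2656
score_new: acc := 0 | tmp := -4 | (0 < tmp): false | iter i=0: | acc := -1 | iter j=0: | acc := -5 | iter j=1: | acc := -9 | iter j=2: | acc := -13 | iter i=1: | acc := -13 | iter j=0: | acc := -16 | iter j=1: | acc := -19 | iter j=2: | acc := -22 | iter i=2: | acc := -21 | iter j=0: | acc := -23 | iter j=1: | acc := -25 | iter j=2: | acc := -27 | iter i=3: | acc := -25 | iter j=0: | acc := -26 | iter j=1: | acc := -27 | iter j=2: | acc := -28 | result 760
2656 against 760: the behavior changed.
verdict: not equivalent; witness: a=-4, b=-4


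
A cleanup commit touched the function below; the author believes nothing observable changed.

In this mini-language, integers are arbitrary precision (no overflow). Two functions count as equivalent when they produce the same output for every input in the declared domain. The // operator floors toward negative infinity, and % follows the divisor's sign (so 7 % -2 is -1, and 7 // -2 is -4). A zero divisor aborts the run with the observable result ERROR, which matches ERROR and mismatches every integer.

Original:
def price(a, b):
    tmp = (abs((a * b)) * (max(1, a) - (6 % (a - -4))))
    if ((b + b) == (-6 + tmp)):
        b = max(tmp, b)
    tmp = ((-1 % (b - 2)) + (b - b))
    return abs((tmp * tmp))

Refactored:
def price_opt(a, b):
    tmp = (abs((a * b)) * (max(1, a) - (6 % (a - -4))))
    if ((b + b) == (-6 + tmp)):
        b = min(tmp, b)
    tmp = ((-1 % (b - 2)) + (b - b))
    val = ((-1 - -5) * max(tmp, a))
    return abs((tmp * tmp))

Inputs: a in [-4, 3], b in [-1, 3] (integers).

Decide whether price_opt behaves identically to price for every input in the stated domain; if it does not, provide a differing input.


a=2, b=3 yields 81 from price but 0 from price_opt.
verdict: not equivalent; witness: a=2, b=3


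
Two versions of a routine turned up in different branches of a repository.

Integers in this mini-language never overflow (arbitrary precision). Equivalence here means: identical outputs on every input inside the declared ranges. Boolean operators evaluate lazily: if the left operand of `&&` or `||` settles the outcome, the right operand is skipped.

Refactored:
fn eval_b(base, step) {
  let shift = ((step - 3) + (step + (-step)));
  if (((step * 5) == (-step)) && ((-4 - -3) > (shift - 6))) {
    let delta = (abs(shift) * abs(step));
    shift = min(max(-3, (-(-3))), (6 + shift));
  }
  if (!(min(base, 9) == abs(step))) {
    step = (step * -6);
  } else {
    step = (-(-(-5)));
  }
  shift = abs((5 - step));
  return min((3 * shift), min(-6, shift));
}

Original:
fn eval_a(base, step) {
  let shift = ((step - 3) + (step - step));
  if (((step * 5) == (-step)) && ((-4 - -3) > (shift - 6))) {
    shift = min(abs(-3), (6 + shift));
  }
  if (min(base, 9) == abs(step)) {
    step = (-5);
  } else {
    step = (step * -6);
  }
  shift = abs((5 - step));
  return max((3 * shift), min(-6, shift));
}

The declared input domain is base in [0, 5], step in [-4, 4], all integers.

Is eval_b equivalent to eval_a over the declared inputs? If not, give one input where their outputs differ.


Evaluate both at base=0, step=-4.
eval_a: shift = -7; (((step * 5) == (-step)) && ((-4 - -3) > (shift - 6))) -> false; (min(base, 9) == abs(step)) -> false; step = 24; shift = 19; return 57
eval_b: shift = -7; (((step * 5) == (-step)) && ((-4 - -3) > (shift - 6))) -> false; (!(min(base, 9) == abs(step))) -> true; step = 24; shift = 19; return -6
57 against -6: the behavior changed.
verdict: not equivalent; witness: base=0, step=-4


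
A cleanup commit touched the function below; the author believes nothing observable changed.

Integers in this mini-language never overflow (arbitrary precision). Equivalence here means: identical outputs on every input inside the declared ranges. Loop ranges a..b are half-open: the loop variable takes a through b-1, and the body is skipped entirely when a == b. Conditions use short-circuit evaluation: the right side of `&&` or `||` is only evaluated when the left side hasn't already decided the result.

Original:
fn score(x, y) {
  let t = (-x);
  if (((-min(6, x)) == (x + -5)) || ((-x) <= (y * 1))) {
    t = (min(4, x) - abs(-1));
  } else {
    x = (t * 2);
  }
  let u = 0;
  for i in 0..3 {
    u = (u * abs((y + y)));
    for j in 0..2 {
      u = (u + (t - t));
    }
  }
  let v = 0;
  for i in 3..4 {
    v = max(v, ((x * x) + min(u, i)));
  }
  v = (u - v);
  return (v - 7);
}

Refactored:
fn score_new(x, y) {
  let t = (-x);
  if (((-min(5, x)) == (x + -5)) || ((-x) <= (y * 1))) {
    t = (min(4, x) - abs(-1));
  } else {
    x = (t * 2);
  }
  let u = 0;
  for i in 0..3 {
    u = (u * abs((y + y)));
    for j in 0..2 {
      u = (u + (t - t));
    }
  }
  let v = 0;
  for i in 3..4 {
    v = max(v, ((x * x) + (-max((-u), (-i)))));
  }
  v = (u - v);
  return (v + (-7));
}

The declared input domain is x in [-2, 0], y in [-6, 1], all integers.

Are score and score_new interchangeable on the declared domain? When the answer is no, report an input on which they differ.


Equivalent. The one real change (`6` became `5`) has no effect anywhere in the declared ranges.
Sweeping the whole domain (24 inputs) finds no disagreement.
Tracing x=-1, y=-4: score: t := 1 | (((-min(6, x)) == (x + -5)) || ((-x) <= (y * 1))): false | x := 2 | u := 0 | iter i=0: | u := 0 | iter j=0: | u := 0 | iter j=1: | u := 0 | iter i=1: | u := 0 | iter j=0: | u := 0 | iter j=1: | u := 0 | iter i=2: | u := 0 | iter j=0: | u := 0 | iter j=1: | u := 0 | v := 0 | iter i=3: | v := 4 | v := -4 | result -11 | score_new: t := 1 | (((-min(5, x)) == (x + -5)) || ((-x) <= (y * 1))): false | x := 2 | u := 0 | iter i=0: | u := 0 | iter j=0: | u := 0 | iter j=1: | u := 0 | iter i=1: | u := 0 | iter j=0: | u := 0 | iter j=1: | u := 0 | iter i=2: | u := 0 | iter j=0: | u := 0 | iter j=1: | u := 0 | v := 0 | iter i=3: | v := 4 | v := -4 | result -11 — matching result -11.
verdict: equivalent


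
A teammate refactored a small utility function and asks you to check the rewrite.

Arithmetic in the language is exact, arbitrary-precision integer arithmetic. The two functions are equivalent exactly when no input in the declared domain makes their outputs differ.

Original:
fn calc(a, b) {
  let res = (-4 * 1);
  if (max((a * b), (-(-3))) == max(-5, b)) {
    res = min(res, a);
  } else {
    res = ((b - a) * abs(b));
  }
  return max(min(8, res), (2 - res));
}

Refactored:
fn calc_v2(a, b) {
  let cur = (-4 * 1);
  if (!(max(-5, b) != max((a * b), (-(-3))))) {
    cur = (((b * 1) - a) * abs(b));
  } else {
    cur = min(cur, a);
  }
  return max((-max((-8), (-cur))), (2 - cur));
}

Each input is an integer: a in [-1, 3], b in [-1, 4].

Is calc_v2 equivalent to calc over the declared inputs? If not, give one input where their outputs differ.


There is a counterexample at a=-1, b=-1: 2 on one side, 6 on the other.
calc: res = -4; (max((a * b), (-(-3))) == max(-5, b)) -> false; res = 0; return 2
calc_v2: cur = -4; (!(max(-5, b) != max((a * b), (-(-3))))) -> false; cur = -4; return 6
verdict: not equivalent; witness: a=-1, b=-1


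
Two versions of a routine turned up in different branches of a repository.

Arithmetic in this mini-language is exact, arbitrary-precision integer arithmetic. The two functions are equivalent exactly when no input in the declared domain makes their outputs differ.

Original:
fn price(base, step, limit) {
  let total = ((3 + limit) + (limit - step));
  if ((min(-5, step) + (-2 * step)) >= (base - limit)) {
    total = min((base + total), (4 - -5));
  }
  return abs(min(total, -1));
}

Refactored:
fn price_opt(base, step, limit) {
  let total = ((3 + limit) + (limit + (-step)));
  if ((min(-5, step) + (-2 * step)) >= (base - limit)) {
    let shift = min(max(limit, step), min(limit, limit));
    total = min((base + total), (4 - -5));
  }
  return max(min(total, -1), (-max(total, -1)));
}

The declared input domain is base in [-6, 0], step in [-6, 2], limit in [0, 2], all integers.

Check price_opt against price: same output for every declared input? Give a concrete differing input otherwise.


Not equivalent: base=-6, step=-6, limit=0 separates them (1 vs -1).
price: total becomes 9; next ((min(-5, step) + (-2 * step)) >= (base - limit)) evaluates to true; next total becomes 3; next final value 1
price_opt: total becomes 9; next ((min(-5, step) + (-2 * step)) >= (base - limit)) evaluates to true; next shift becomes 0; next total becomes 3; next final value -1
verdict: not equivalent; witness: base=-6, step=-6, limit=0


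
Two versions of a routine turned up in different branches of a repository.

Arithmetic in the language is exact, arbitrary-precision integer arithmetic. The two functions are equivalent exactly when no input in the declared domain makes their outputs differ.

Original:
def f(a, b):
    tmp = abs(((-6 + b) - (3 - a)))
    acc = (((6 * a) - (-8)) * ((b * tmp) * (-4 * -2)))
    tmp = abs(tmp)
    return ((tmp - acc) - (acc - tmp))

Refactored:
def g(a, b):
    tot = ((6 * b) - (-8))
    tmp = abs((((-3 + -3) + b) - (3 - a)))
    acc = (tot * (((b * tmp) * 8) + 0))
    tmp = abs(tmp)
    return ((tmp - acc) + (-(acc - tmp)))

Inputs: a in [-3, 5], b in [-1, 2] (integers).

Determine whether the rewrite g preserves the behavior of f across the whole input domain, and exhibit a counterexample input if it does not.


Take a=-3, b=-1.
f: tmp=13, then acc=1040, then tmp=13, then returns -2054
g: tot=2, then tmp=13, then acc=-208, then tmp=13, then returns 442
-2054 and 442 differ, so these are not the same function on this domain.
verdict: not equivalent; witness: a=-3, b=-1


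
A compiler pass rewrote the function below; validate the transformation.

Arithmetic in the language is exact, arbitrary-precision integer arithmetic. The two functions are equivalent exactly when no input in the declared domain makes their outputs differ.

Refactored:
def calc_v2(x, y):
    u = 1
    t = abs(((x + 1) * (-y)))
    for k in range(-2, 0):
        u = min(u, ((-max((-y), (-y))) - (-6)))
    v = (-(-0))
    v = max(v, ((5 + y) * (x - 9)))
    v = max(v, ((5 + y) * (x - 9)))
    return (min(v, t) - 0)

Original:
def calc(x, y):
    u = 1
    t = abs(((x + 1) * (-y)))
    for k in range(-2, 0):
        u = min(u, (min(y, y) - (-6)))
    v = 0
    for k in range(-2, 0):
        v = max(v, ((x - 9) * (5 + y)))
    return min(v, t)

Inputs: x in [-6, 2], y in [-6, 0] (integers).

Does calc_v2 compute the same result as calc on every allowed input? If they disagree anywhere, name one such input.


Comparing the listings, the differences include: loop structure differs; also min/max/abs usage differs; also arithmetic usage differs; also constant usage differs.
As a probe, take x=-5, y=-6: calc runs u := 1 | t := 24 | iter k=-2: | u := 0 | iter k=-1: | u := 0 | v := 0 | iter k=-2: | v := 14 | iter k=-1: | v := 14 | result 14; calc_v2 runs u := 1 | t := 24 | iter k=-2: | u := 0 | iter k=-1: | u := 0 | v := 0 | v := 14 | v := 14 | result 14; both end at 14.
An exhaustive pass over the 63 declared inputs shows identical outputs.
verdict: equivalent


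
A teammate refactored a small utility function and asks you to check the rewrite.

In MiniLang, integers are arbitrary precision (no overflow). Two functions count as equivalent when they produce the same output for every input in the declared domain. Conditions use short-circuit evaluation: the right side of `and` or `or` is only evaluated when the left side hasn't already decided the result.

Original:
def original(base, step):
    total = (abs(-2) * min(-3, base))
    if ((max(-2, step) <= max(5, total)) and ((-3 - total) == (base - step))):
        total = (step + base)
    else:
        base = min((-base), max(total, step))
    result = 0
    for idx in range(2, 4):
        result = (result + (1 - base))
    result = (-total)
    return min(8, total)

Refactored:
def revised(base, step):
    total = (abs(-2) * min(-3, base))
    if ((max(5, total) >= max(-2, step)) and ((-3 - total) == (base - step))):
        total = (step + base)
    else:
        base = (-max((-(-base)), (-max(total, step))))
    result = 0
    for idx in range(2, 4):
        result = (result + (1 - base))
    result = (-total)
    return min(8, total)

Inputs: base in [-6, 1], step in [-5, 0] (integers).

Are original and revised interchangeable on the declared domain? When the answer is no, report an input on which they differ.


The two versions differ — the changes include comparison usage differs; and min/max/abs usage differs.
Tracing base=-5, step=0: original: total := -10 | ((max(-2, step) <= max(5, total)) and ((-3 - total) == (base - step))): false | base := 0 | result := 0 | iter idx=2: | result := 1 | iter idx=3: | result := 2 | result := 10 | result -10 | revised: total := -10 | ((max(5, total) >= max(-2, step)) and ((-3 - total) == (base - step))): false | base := 0 | result := 0 | iter idx=2: | result := 1 | iter idx=3: | result := 2 | result := 10 | result -10 — matching result -10.
Every one of the 48 inputs gives matching results.
verdict: equivalent


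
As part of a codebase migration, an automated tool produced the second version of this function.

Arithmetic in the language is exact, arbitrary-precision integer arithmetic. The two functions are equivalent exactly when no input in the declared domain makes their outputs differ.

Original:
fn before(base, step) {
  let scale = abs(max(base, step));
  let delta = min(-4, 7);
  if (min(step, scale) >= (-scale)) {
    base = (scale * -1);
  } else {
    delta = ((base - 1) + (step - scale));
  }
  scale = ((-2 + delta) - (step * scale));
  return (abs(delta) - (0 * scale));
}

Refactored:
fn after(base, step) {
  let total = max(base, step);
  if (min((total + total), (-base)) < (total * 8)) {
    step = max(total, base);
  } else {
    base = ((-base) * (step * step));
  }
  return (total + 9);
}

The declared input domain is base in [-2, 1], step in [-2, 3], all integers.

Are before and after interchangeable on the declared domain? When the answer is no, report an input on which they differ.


Take base=-2, step=-2.
before: scale = 2; delta = -4; (min(step, scale) >= (-scale)) -> true; base = -2; scale = -2; return 4
after: total = -2; (min((total + total), (-base)) < (total * 8)) -> false; base = 8; return 7
4 against 7: the behavior changed.
verdict: not equivalent; witness: base=-2, step=-2


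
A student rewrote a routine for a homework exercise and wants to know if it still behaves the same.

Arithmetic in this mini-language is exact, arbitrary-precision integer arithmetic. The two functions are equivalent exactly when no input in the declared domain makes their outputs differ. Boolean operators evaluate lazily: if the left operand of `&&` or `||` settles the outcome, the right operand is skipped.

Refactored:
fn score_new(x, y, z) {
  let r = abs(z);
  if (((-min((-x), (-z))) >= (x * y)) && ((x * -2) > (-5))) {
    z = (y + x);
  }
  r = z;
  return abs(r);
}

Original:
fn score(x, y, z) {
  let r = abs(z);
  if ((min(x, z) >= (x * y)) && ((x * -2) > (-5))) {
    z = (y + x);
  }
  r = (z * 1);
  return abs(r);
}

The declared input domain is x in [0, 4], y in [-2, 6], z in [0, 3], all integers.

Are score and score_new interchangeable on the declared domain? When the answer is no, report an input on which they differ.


The rewrite breaks on x=1, y=1, z=0, where the results are 0 and 2.
score: r = 0; ((min(x, z) >= (x * y)) && ((x * -2) > (-5))) -> false; r = 0; return 0
score_new: r = 0; (((-min((-x), (-z))) >= (x * y)) && ((x * -2) > (-5))) -> true; z = 2; r = 2; return 2
verdict: not equivalent; witness: x=1, y=1, z=0


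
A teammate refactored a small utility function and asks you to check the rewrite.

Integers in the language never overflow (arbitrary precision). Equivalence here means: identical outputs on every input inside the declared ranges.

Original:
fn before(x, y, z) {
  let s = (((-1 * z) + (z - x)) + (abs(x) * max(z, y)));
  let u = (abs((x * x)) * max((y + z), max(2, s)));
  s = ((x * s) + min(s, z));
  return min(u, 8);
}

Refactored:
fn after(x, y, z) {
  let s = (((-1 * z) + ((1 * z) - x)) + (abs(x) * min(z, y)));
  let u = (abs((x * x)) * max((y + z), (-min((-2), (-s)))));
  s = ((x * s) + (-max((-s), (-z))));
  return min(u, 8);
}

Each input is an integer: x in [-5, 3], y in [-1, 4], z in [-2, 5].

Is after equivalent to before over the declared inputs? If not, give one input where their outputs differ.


The rewrite breaks on x=-1, y=-1, z=2, where the results are 3 and 2.
before: s=3, then u=3, then s=-1, then returns 3
after: s=0, then u=2, then s=0, then returns 2
verdict: not equivalent; witness: x=-1, y=-1, z=2


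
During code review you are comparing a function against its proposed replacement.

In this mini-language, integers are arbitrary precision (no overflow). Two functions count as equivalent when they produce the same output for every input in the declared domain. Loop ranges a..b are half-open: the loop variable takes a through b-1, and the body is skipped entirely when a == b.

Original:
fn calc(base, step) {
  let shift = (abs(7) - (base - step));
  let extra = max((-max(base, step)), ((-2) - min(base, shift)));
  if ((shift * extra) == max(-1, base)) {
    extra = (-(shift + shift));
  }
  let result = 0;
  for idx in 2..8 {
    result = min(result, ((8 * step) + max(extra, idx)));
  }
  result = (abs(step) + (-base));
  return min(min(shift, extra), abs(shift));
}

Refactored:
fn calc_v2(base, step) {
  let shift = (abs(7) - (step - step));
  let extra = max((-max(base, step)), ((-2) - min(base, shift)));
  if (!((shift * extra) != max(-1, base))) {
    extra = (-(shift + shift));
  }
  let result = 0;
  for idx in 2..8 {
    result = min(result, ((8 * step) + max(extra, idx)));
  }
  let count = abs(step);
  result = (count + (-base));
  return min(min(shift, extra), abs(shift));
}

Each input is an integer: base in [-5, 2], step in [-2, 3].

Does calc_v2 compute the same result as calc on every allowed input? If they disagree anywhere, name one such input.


Run the pair on base=0, step=-2.
calc: shift = 5; extra = 0; ((shift * extra) == max(-1, base)) -> true; extra = -10; result = 0; [idx=2]; result = -14; [idx=3]; result = -14; [idx=4]; result = -14; [idx=5]; result = -14; [idx=6]; result = -14; [idx=7]; result = -14; result = 2; return -10
calc_v2: shift = 7; extra = 0; (!((shift * extra) != max(-1, base))) -> true; extra = -14; result = 0; [idx=2]; result = -14; [idx=3]; result = -14; [idx=4]; result = -14; [idx=5]; result = -14; [idx=6]; result = -14; [idx=7]; result = -14; count = 2; result = 2; return -14
-10 against -14: the behavior changed.
verdict: not equivalent; witness: base=0, step=-2


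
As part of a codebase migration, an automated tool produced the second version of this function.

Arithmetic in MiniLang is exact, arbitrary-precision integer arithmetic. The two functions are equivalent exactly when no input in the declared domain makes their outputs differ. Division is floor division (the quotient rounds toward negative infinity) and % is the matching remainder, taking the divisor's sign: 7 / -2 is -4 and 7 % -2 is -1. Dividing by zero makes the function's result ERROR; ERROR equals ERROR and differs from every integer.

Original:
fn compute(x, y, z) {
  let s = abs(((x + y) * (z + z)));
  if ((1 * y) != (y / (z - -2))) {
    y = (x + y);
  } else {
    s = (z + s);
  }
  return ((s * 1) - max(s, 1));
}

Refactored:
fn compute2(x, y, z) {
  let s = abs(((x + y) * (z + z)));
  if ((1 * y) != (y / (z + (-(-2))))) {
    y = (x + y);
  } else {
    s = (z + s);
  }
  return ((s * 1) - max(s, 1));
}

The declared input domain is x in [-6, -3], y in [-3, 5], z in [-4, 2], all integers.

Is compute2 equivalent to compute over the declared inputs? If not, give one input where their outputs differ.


Comparing the listings, the differences include: arithmetic usage differs.
One worked example (x=-6, y=-1, z=0) — compute: s=0, then ((1 * y) != (y / (z - -2))) is false, then s=0, then returns -1; compute2: s=0, then ((1 * y) != (y / (z + (-(-2))))) is false, then s=0, then returns -1; agreement on -1.
Every one of the 252 inputs gives matching results.
verdict: equivalent


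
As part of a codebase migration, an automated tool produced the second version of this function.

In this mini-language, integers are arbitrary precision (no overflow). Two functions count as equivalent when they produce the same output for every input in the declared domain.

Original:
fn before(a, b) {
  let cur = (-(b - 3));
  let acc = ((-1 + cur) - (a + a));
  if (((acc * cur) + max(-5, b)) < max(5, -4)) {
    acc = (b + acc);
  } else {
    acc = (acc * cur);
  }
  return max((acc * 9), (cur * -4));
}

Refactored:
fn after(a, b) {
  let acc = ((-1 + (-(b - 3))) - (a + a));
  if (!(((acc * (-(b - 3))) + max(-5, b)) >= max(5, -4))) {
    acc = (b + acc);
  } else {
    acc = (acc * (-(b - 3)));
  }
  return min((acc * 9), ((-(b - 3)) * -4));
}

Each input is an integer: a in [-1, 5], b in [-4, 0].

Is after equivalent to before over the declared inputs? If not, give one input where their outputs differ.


Run the pair on a=-1, b=-4.
before: cur := 7 | acc := 8 | (((acc * cur) + max(-5, b)) < max(5, -4)): false | acc := 56 | result 504
after: acc := 8 | (!(((acc * (-(b - 3))) + max(-5, b)) >= max(5, -4))): false | acc := 56 | result -28
504 != -28, so the rewrite changes behavior.
verdict: not equivalent; witness: a=-1, b=-4


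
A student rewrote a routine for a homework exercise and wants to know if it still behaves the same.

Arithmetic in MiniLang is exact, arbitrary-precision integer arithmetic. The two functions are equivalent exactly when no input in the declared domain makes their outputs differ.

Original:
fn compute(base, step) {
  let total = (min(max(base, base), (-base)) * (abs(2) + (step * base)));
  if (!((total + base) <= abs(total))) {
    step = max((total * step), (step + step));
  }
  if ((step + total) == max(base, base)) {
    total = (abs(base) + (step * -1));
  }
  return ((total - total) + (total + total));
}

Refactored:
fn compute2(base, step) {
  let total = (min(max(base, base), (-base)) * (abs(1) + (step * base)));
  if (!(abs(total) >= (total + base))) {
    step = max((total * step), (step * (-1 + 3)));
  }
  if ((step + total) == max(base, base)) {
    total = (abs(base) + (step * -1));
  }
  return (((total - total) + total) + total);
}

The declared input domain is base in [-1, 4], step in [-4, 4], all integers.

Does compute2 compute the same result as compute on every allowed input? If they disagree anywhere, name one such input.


The rewrite breaks on base=-1, step=-4, where the results are -12 and -10.
compute: total=-6, then (!((total + base) <= abs(total))) is false, then ((step + total) == max(base, base)) is false, then returns -12
compute2: total=-5, then (!(abs(total) >= (total + base))) is false, then ((step + total) == max(base, base)) is false, then returns -10
verdict: not equivalent; witness: base=-1, step=-4


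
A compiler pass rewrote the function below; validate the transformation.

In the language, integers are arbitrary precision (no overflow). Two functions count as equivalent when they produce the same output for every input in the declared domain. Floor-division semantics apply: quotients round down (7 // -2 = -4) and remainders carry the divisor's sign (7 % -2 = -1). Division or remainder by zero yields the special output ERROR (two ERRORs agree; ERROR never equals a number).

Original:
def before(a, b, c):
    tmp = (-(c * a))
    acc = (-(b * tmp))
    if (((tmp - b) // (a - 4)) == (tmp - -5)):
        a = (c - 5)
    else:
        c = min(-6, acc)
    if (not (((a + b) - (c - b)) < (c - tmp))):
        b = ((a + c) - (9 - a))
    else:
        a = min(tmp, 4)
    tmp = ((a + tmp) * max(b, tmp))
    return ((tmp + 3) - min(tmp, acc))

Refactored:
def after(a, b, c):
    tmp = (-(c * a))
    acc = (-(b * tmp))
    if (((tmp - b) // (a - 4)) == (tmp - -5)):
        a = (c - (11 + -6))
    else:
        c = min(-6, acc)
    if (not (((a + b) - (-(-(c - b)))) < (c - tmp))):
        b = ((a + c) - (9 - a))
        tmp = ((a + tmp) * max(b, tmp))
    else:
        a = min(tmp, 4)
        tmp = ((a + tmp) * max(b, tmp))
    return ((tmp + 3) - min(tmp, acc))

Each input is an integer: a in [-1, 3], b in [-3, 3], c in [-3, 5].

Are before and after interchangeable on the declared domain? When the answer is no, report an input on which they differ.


Comparing the listings, the differences include: statement counts differ; constant usage differs; arithmetic usage differs; min/max/abs usage differs.
Spot check at a=1, b=-3, c=1 — before: tmp := -1 | acc := -3 | (((tmp - b) // (a - 4)) == (tmp - -5)): false | c := -6 | (not (((a + b) - (c - b)) < (c - tmp))): true | b := -13 | tmp := 0 | result 6. after: tmp := -1 | acc := -3 | (((tmp - b) // (a - 4)) == (tmp - -5)): false | c := -6 | (not (((a + b) - (-(-(c - b)))) < (c - tmp))): true | b := -13 | tmp := 0 | result 6. Both give 6.
Every one of the 315 inputs gives matching results.
verdict: equivalent


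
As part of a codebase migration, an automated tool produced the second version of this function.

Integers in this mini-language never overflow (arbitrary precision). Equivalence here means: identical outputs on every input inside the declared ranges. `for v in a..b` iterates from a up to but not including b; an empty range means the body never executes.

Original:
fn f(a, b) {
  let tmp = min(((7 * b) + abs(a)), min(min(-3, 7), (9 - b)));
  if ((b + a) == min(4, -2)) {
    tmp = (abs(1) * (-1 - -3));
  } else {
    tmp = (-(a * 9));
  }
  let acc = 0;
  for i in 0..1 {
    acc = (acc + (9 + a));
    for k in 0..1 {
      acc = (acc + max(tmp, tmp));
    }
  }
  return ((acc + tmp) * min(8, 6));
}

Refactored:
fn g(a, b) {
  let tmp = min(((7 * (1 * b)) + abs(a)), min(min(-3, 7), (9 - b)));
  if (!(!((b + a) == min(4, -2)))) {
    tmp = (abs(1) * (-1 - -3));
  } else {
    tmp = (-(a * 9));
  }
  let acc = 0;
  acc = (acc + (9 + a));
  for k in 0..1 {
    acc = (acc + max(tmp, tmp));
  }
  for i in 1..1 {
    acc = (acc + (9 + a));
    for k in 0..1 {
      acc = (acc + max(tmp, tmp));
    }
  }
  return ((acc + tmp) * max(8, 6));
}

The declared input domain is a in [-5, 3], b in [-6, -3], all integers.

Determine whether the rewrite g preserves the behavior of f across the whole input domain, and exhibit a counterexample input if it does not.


Not equivalent: a=-5, b=-6 separates them (564 vs 752).
f: tmp becomes -37; next ((b + a) == min(4, -2)) evaluates to false; next tmp becomes 45; next acc becomes 0; next at i=0:; next acc becomes 4; next at k=0:; next acc becomes 49; next final value 564
g: tmp becomes -37; next (!(!((b + a) == min(4, -2)))) evaluates to false; next tmp becomes 45; next acc becomes 0; next acc becomes 4; next at k=0:; next acc becomes 49; next i never enters its loop body; next final value 752
verdict: not equivalent; witness: a=-5, b=-6


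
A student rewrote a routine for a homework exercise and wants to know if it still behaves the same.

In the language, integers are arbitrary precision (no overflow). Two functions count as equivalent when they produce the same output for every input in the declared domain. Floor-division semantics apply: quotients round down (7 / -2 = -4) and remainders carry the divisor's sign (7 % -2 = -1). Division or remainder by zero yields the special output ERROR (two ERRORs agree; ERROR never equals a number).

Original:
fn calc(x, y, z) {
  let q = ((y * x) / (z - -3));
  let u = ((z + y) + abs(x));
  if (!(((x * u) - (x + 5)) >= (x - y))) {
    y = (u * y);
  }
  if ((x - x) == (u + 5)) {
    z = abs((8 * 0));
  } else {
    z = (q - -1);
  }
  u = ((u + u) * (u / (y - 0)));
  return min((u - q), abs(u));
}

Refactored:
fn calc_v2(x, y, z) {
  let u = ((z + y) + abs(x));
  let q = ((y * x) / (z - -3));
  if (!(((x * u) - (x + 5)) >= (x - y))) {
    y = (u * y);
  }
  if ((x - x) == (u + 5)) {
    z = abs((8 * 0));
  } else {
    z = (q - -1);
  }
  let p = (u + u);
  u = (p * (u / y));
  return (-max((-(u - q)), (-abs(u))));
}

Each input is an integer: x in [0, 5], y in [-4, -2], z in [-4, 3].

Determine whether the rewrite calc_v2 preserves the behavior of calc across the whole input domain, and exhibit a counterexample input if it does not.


The two versions differ — the changes include statement counts differ, and constant usage differs, and arithmetic usage differs, and local variable names differ, and min/max/abs usage differs.
As a probe, take x=0, y=-2, z=-2: calc runs q becomes 0; next u becomes -4; next (!(((x * u) - (x + 5)) >= (x - y))) evaluates to true; next y becomes 8; next ((x - x) == (u + 5)) evaluates to false; next z becomes 1; next u becomes 8; next final value 8; calc_v2 runs u becomes -4; next q becomes 0; next (!(((x * u) - (x + 5)) >= (x - y))) evaluates to true; next y becomes 8; next ((x - x) == (u + 5)) evaluates to false; next z becomes 1; next p becomes -8; next u becomes 8; next final value 8; both end at 8.
Sweeping the whole domain (144 inputs) finds no disagreement.
verdict: equivalent


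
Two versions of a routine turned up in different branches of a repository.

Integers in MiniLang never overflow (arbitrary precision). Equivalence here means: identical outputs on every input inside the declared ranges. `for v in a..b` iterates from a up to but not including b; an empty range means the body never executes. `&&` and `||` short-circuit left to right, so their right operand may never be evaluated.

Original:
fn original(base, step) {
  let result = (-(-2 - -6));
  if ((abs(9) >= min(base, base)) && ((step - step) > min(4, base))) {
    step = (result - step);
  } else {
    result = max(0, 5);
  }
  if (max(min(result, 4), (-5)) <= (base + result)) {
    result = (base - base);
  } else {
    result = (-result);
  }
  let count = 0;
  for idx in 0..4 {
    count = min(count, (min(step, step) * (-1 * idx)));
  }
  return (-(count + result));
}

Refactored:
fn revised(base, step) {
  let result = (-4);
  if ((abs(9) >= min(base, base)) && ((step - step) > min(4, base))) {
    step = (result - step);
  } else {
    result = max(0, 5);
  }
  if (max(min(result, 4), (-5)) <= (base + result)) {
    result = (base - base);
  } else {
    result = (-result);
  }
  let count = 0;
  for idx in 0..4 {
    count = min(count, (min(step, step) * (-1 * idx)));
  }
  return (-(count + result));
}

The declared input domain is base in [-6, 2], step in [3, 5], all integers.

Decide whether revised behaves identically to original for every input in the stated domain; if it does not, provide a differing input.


Behavior is preserved: although constant usage differs, arithmetic usage differs, the outputs never diverge.
Tracing base=1, step=4: original: result becomes -4; next ((abs(9) >= min(base, base)) && ((step - step) > min(4, base))) evaluates to false; next result becomes 5; next (max(min(result, 4), (-5)) <= (base + result)) evaluates to true; next result becomes 0; next count becomes 0; next at idx=0:; next count becomes 0; next at idx=1:; next count becomes -4; next at idx=2:; next count becomes -8; next at idx=3:; next count becomes -12; next final value 12 | revised: result becomes -4; next ((abs(9) >= min(base, base)) && ((step - step) > min(4, base))) evaluates to false; next result becomes 5; next (max(min(result, 4), (-5)) <= (base + result)) evaluates to true; next result becomes 0; next count becomes 0; next at idx=0:; next count becomes 0; next at idx=1:; next count becomes -4; next at idx=2:; next count becomes -8; next at idx=3:; next count becomes -12; next final value 12 — matching result 12.
Sweeping the whole domain (27 inputs) finds no disagreement.
verdict: equivalent
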